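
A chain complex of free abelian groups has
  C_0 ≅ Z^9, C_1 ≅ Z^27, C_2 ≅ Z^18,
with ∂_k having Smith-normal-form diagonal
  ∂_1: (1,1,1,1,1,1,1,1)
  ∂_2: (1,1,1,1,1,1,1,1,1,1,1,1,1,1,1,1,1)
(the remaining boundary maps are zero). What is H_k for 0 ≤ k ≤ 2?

H_0: b_0 = 9 − 0 − 8 = 1; torsion from ∂_1 factors > 1: none. So H_0 ≅ Z.
H_1: b_1 = 27 − 8 − 17 = 2; torsion from ∂_2 factors > 1: none. So H_1 ≅ Z^2.
H_2: b_2 = 18 − 17 − 0 = 1; torsion from ∂_3 factors > 1: none. So H_2 ≅ Z.

H_0 ≅ Z,  H_1 ≅ Z^2,  H_2 ≅ Z.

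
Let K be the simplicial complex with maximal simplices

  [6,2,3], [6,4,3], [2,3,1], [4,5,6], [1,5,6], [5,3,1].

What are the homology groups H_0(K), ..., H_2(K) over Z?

H_0 ≅ Z,  H_1 ≅ Z,  H_2 = 0.

We work with the vertex ordering 1 < 2 < 3 < 4 < 5 < 6. The simplices of K, each written with vertices in increasing order, are:

  0-simplices (6): [1], [2], [3], [4], [5], [6]
  1-simplices (12): [1,2], [1,3], [1,5], [1,6], [2,3], [2,6], [3,4], [3,5], [3,6], [4,5], [4,6], [5,6]
  2-simplices (6): [1,2,3], [1,3,5], [1,5,6], [2,3,6], [3,4,6], [4,5,6]

giving chain groups C_0 ≅ Z^6, C_1 ≅ Z^12, C_2 ≅ Z^6.

Boundary ∂_1: C_1 → C_0 maps an edge to its endpoints' difference, ∂[p,q] = q − p. For instance
  ∂[2,6] = [6] − [2].
The resulting 6×12 matrix has rank 5, and its Smith normal form has invariant factors (1,1,1,1,1).

∂_2: C_2 → C_1 sends each 2-simplex [p,q,r] to [q,r] − [p,r] + [p,q]. For instance
  ∂[1,3,5] = [3,5] − [1,5] + [1,3],
  ∂[3,4,6] = [4,6] − [3,6] + [3,4].
The resulting 12×6 matrix has rank 6, and its Smith normal form has invariant factors (1,1,1,1,1,1).

From H_k ≅ ker(∂_k) / im(∂_{k+1}) we obtain:

  H_0: rank C_0 − rank ∂_1 = 6 − 5 = 1, and the invariant factors of ∂_1 are all 1, so H_0 ≅ Z.
  H_1: rank ker ∂_1 − rank ∂_2 = (12 − 5) − 6 = 1, and the invariant factors of ∂_2 are all 1, so H_1 ≅ Z.
  H_2: rank ker ∂_2 − rank ∂_3 = (6 − 6) − 0 = 0, and there is no ∂_3, so H_2 ≅ 0.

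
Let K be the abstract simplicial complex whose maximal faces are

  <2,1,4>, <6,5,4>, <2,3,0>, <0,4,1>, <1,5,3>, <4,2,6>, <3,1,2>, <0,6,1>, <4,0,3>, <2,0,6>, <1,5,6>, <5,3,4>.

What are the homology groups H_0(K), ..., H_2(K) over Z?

H_0 ≅ Z,  H_1 ≅ Z/2,  H_2 = 0.

Take the total order 0 < 1 < 2 < 3 < 4 < 5 < 6 on the vertex set. Then K (dimension 2) consists of the simplices:

  0-simplices (7): [0], [1], [2], [3], [4], [5], [6]
  1-simplices (18): [0,1], [0,2], [0,3], [0,4], [0,6], [1,2], [1,3], [1,4], [1,5], [1,6], [2,3], [2,4], [2,6], [3,4], [3,5], [4,5], [4,6], [5,6]
  2-simplices (12): [0,1,4], [0,1,6], [0,2,3], [0,2,6], [0,3,4], [1,2,3], [1,2,4], [1,3,5], [1,5,6], [2,4,6], [3,4,5], [4,5,6]

Hence C_0 ≅ Z^7, C_1 ≅ Z^18, C_2 ≅ Z^12.

Boundary ∂_1: C_1 → C_0 sends each edge [p,q] (with p < q) to q − p.
As a 7×18 matrix over Z this has rank 6, with invariant factors (1,1,1,1,1,1).

Boundary ∂_2: C_2 → C_1 acts by ∂[p,q,r] = [q,r] − [p,r] + [p,q]. For instance
  ∂[2,4,6] = [4,6] − [2,6] + [2,4],
  ∂[1,5,6] = [5,6] − [1,6] + [1,5].
The 18×12 boundary matrix has rank 12 and Smith normal form diag(1,1,1,1,1,1,1,1,1,1,1,2).

Computing H_k = (kernel of ∂_k) / (image of ∂_{k+1}):

  H_0: rank C_0 − rank ∂_1 = 7 − 6 = 1, and the invariant factors of ∂_1 are all 1, so H_0 = Z.
  H_1: rank ker ∂_1 − rank ∂_2 = (18 − 6) − 12 = 0, and ∂_2 has invariant factor 2 > 1, so H_1 = Z/2.
  H_2: rank ker ∂_2 − rank ∂_3 = (12 − 12) − 0 = 0, and there is no ∂_3, so H_2 = 0.

As a check, the Euler characteristic is 7 − 18 + 12 = 1, which agrees with 1 − 0 + 0 = 1.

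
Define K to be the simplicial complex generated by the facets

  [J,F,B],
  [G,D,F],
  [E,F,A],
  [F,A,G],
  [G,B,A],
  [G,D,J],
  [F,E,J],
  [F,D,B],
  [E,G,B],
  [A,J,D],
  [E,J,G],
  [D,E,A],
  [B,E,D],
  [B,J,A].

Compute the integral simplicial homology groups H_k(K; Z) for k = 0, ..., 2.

Fix the vertex order A < B < D < E < F < G < J and write every simplex with vertices in increasing order. Then dim K = 2 and the simplices of K are:

  0-simplices (7): A, B, D, E, F, G, J
  1-simplices (21): AB, AD, AE, AF, AG, AJ, BD, BE, BF, BG, BJ, DE, DF, DG, DJ, EF, EG, EJ, FG, FJ, GJ
  2-simplices (14): ABG, ABJ, ADE, ADJ, AEF, AFG, BDE, BDF, BEG, BFJ, DFG, DGJ, EFJ, EGJ

so the chain groups are C_0 ≅ Z^7, C_1 ≅ Z^21, C_2 ≅ Z^14.

∂_1: C_1 → C_0 sends each edge [p,q] (with p < q) to q − p. For instance
  ∂DJ = J − D.
As a 7×21 matrix over Z this has rank 6, with invariant factors (1,1,1,1,1,1).

∂_2: C_2 → C_1 sends each 2-simplex [p,q,r] to [q,r] − [p,r] + [p,q]. For instance
  ∂BDF = DF − BF + BD,
  ∂ABG = BG − AG + AB.
The 21×14 boundary matrix has rank 13 and Smith normal form diag(1,1,1,1,1,1,1,1,1,1,1,1,1).

From H_k ≅ ker(∂_k) / im(∂_{k+1}) we obtain:

  H_0: rank C_0 − rank ∂_1 = 7 − 6 = 1, and the invariant factors of ∂_1 are all 1, so H_0 = Z.
  H_1: rank ker ∂_1 − rank ∂_2 = (21 − 6) − 13 = 2, and the invariant factors of ∂_2 are all 1, so H_1 = Z^2.
  H_2: rank ker ∂_2 − rank ∂_3 = (14 − 13) − 0 = 1, and there is no ∂_3, so H_2 = Z.

As a check, the Euler characteristic is 7 − 21 + 14 = 0, which agrees with 1 − 2 + 1 = 0.

H_0 = Z,  H_1 = Z^2,  H_2 = Z.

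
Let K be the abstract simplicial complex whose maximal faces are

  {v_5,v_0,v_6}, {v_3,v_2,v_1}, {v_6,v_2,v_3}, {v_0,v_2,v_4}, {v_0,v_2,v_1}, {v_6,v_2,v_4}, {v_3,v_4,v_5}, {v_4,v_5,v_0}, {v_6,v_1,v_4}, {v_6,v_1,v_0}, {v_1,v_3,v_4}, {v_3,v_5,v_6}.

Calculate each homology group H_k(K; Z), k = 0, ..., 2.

Take the total order v_0 < v_1 < v_2 < v_3 < v_4 < v_5 < v_6 on the vertex set. Then K (dimension 2) consists of the simplices:

  0-simplices (7): [v_0], [v_1], [v_2], [v_3], [v_4], [v_5], [v_6]
  1-simplices (18): (18 of them)
  2-simplices (12): (12 of them)

Hence C_0 ≅ Z^7, C_1 ≅ Z^18, C_2 ≅ Z^12.

∂_1: C_1 → C_0 is given by ∂[p,q] = [q] − [p]. For instance
  ∂[v_3,v_6] = [v_6] − [v_3].
The 7×18 boundary matrix has rank 6 and Smith normal form diag(1,1,1,1,1,1).

Boundary ∂_2: C_2 → C_1 sends each 2-simplex [p,q,r] to [q,r] − [p,r] + [p,q]. For instance
  ∂[v_2,v_3,v_6] = [v_3,v_6] − [v_2,v_6] + [v_2,v_3],
  ∂[v_0,v_4,v_5] = [v_4,v_5] − [v_0,v_5] + [v_0,v_4].
The resulting 18×12 matrix has rank 12, and its Smith normal form has invariant factors (1,1,1,1,1,1,1,1,1,1,1,2).

Reading off H_k = ker ∂_k / im ∂_{k+1}:

  H_0: rank C_0 − rank ∂_1 = 7 − 6 = 1, and the invariant factors of ∂_1 are all 1, so H_0 ≅ Z.
  H_1: rank ker ∂_1 − rank ∂_2 = (18 − 6) − 12 = 0, and ∂_2 has invariant factor 2 > 1, so H_1 ≅ Z/2.
  H_2: rank ker ∂_2 − rank ∂_3 = (12 − 12) − 0 = 0, and there is no ∂_3, so H_2 ≅ 0.

(K is a triangulation of the real projective plane RP^2.)

H_0 ≅ Z,  H_1 ≅ Z/2,  H_2 = 0.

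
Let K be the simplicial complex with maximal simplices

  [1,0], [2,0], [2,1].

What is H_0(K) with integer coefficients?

Order the vertices as 0 < 1 < 2. Listing each simplex with vertices in this order, K has dimension 1 with simplices:

  0-simplices (3): [0], [1], [2]
  1-simplices (3): [0,1], [0,2], [1,2]

so the chain groups are C_0 ≅ Z^3, C_1 ≅ Z^3.

∂_1: C_1 → C_0 sends each edge [p,q] (with p < q) to q − p. For instance
  ∂[0,2] = [2] − [0].
The resulting 3×3 matrix has rank 2, and its Smith normal form has invariant factors (1,1).

Reading off H_k = ker ∂_k / im ∂_{k+1}:

  H_0: rank C_0 − rank ∂_1 = 3 − 2 = 1, and the invariant factors of ∂_1 are all 1, so H_0 = Z.

H_0 = Z.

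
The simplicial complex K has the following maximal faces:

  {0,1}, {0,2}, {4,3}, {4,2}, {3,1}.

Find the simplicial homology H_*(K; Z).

H_0 ≅ Z,  H_1 ≅ Z.

Take the total order 0 < 1 < 2 < 3 < 4 on the vertex set. Then K (dimension 1) consists of the simplices:

  0-simplices (5): [0], [1], [2], [3], [4]
  1-simplices (5): [0,1], [0,2], [1,3], [2,4], [3,4]

Hence C_0 ≅ Z^5, C_1 ≅ Z^5.

Boundary ∂_1: C_1 → C_0 maps an edge to its endpoints' difference, ∂[p,q] = q − p.
As a 5×5 matrix over Z this has rank 4, with invariant factors (1,1,1,1).

From H_k ≅ ker(∂_k) / im(∂_{k+1}) we obtain:

  H_0: rank C_0 − rank ∂_1 = 5 − 4 = 1, and the invariant factors of ∂_1 are all 1, so H_0 = Z.
  H_1: rank ker ∂_1 − rank ∂_2 = (5 − 4) − 0 = 1, and there is no ∂_2, so H_1 = Z.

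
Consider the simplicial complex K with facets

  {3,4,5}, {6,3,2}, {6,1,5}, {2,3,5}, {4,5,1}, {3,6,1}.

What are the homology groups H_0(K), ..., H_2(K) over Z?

H_0 ≅ Z,  H_1 ≅ Z,  H_2 = 0.

Order the vertices as 1 < 2 < 3 < 4 < 5 < 6. Listing each simplex with vertices in this order, K has dimension 2 with simplices:

  0-simplices (6): [1], [2], [3], [4], [5], [6]
  1-simplices (12): [1,3], [1,4], [1,5], [1,6], [2,3], [2,5], [2,6], [3,4], [3,5], [3,6], [4,5], [5,6]
  2-simplices (6): [1,3,6], [1,4,5], [1,5,6], [2,3,5], [2,3,6], [3,4,5]

giving chain groups C_0 ≅ Z^6, C_1 ≅ Z^12, C_2 ≅ Z^6.

∂_1: C_1 → C_0 sends each edge [p,q] (with p < q) to q − p.
As a 6×12 matrix over Z this has rank 5, with invariant factors (1,1,1,1,1).

The boundary map ∂_2: C_2 → C_1 acts by ∂[p,q,r] = [q,r] − [p,r] + [p,q]. For instance
  ∂[1,3,6] = [3,6] − [1,6] + [1,3],
  ∂[2,3,5] = [3,5] − [2,5] + [2,3].
As a 12×6 matrix over Z this has rank 6, with invariant factors (1,1,1,1,1,1).

Reading off H_k = ker ∂_k / im ∂_{k+1}:

  H_0: rank C_0 − rank ∂_1 = 6 − 5 = 1, and the invariant factors of ∂_1 are all 1, so H_0 ≅ Z.
  H_1: rank ker ∂_1 − rank ∂_2 = (12 − 5) − 6 = 1, and the invariant factors of ∂_2 are all 1, so H_1 ≅ Z.
  H_2: rank ker ∂_2 − rank ∂_3 = (6 − 6) − 0 = 0, and there is no ∂_3, so H_2 ≅ 0.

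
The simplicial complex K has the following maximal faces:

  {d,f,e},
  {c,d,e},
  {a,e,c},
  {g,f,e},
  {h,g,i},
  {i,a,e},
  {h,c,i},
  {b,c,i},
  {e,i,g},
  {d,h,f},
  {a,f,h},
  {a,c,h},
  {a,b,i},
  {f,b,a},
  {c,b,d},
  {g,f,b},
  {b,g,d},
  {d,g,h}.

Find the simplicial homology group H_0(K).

H_0 = Z.

Take the total order a < b < c < d < e < f < g < h < i on the vertex set. Then K (dimension 2) consists of the simplices:

  0-simplices (9): a, b, c, d, e, f, g, h, i
  1-simplices (27): ab, ac, ae, af, ah, ai, bc, bd, bf, bg, bi, cd, ce, ch, ci, de, df, dg, dh, ef, eg, ei, fg, fh, gh, gi, hi
  2-simplices (18): abf, abi, ace, ach, aei, afh, bcd, bci, bdg, bfg, cde, chi, def, dfh, dgh, efg, egi, ghi

so the chain groups are C_0 ≅ Z^9, C_1 ≅ Z^27, C_2 ≅ Z^18.

Boundary ∂_1: C_1 → C_0 is given by ∂[p,q] = [q] − [p]. For instance
  ∂ce = e − c.
The resulting 9×27 matrix has rank 8, and its Smith normal form has invariant factors (1,1,1,1,1,1,1,1).

Boundary ∂_2: C_2 → C_1 sends each 2-simplex [p,q,r] to [q,r] − [p,r] + [p,q]. For instance
  ∂efg = fg − eg + ef,
  ∂aei = ei − ai + ae.
The resulting 27×18 matrix has rank 18, and its Smith normal form has invariant factors (1,1,1,1,1,1,1,1,1,1,1,1,1,1,1,1,1,2).

Computing H_k = (kernel of ∂_k) / (image of ∂_{k+1}):

  H_0: rank C_0 − rank ∂_1 = 9 − 8 = 1, and the invariant factors of ∂_1 are all 1, so H_0 ≅ Z.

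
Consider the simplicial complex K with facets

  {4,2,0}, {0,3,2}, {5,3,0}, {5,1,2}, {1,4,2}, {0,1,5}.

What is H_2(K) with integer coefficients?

Order the vertices as 0 < 1 < 2 < 3 < 4 < 5. Listing each simplex with vertices in this order, K has dimension 2 with simplices:

  0-simplices (6): [0], [1], [2], [3], [4], [5]
  1-simplices (12): [0,1], [0,2], [0,3], [0,4], [0,5], [1,2], [1,4], [1,5], [2,3], [2,4], [2,5], [3,5]
  2-simplices (6): [0,1,5], [0,2,3], [0,2,4], [0,3,5], [1,2,4], [1,2,5]

giving chain groups C_0 ≅ Z^6, C_1 ≅ Z^12, C_2 ≅ Z^6.

Boundary ∂_1: C_1 → C_0 sends each edge [p,q] (with p < q) to q − p. For instance
  ∂[0,1] = [1] − [0].
As a 6×12 matrix over Z this has rank 5, with invariant factors (1,1,1,1,1).

Boundary ∂_2: C_2 → C_1 acts by ∂[p,q,r] = [q,r] − [p,r] + [p,q]. For instance
  ∂[1,2,5] = [2,5] − [1,5] + [1,2],
  ∂[0,2,4] = [2,4] − [0,4] + [0,2].
As a 12×6 matrix over Z this has rank 6, with invariant factors (1,1,1,1,1,1).

From H_k ≅ ker(∂_k) / im(∂_{k+1}) we obtain:

  H_2: rank ker ∂_2 − rank ∂_3 = (6 − 6) − 0 = 0, and there is no ∂_3, so H_2 = 0.

(K is a triangulation of the cylinder S^1 x I.)

H_2 = 0.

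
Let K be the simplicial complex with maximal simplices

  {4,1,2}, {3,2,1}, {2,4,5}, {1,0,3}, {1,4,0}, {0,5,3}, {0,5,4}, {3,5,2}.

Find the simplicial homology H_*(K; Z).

H_0 = Z,  H_1 = 0,  H_2 = Z.

We work with the vertex ordering 0 < 1 < 2 < 3 < 4 < 5. The simplices of K, each written with vertices in increasing order, are:

  0-simplices (6): [0], [1], [2], [3], [4], [5]
  1-simplices (12): [0,1], [0,3], [0,4], [0,5], [1,2], [1,3], [1,4], [2,3], [2,4], [2,5], [3,5], [4,5]
  2-simplices (8): [0,1,3], [0,1,4], [0,3,5], [0,4,5], [1,2,3], [1,2,4], [2,3,5], [2,4,5]

giving chain groups C_0 ≅ Z^6, C_1 ≅ Z^12, C_2 ≅ Z^8.

Boundary ∂_1: C_1 → C_0 is given by ∂[p,q] = [q] − [p]. For instance
  ∂[1,3] = [3] − [1].
This gives a 6×12 integer matrix of rank 5; reducing to Smith normal form yields diagonal entries (1,1,1,1,1).

The boundary map ∂_2: C_2 → C_1 acts by ∂[p,q,r] = [q,r] − [p,r] + [p,q]. For instance
  ∂[1,2,3] = [2,3] − [1,3] + [1,2],
  ∂[2,3,5] = [3,5] − [2,5] + [2,3].
As a 12×8 matrix over Z this has rank 7, with invariant factors (1,1,1,1,1,1,1).

Computing H_k = (kernel of ∂_k) / (image of ∂_{k+1}):

  H_0: rank C_0 − rank ∂_1 = 6 − 5 = 1, and the invariant factors of ∂_1 are all 1, so H_0 ≅ Z.
  H_1: rank ker ∂_1 − rank ∂_2 = (12 − 5) − 7 = 0, and the invariant factors of ∂_2 are all 1, so H_1 ≅ 0.
  H_2: rank ker ∂_2 − rank ∂_3 = (8 − 7) − 0 = 1, and there is no ∂_3, so H_2 ≅ Z.

As a check, the Euler characteristic is 6 − 12 + 8 = 2, which agrees with 1 − 0 + 1 = 2.
(K is a triangulation of the 2-sphere S^2.)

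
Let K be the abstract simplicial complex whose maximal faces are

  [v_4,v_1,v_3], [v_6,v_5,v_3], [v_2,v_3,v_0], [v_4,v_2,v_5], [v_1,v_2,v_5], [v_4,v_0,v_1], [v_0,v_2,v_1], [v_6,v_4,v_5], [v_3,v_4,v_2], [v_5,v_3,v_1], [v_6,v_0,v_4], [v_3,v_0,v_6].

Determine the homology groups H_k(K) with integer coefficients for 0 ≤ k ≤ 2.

K has 7 vertices, 18 edges, 12 triangles.
rank ∂_0 = 0, rank ∂_1 = 6 ⇒ b_0 = 7 − 0 − 6 = 1; all invariant factors of ∂_1 are 1 so no torsion. So H_0 ≅ Z.
rank ∂_1 = 6, rank ∂_2 = 12 ⇒ b_1 = 18 − 6 − 12 = 0; ∂_2 has invariant factor(s) [2] giving torsion. So H_1 ≅ Z/2Z.
rank ∂_2 = 12, rank ∂_3 = 0 ⇒ b_2 = 12 − 12 − 0 = 0. So H_2 ≅ 0.

H_0 ≅ Z,  H_1 ≅ Z/2Z,  H_2 = 0.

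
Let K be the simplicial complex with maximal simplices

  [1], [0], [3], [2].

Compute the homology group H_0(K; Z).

Fix the vertex order 0 < 1 < 2 < 3 and write every simplex with vertices in increasing order. Then dim K = 0 and the simplices of K are:

  0-simplices (4): [0], [1], [2], [3]

giving chain groups C_0 ≅ Z^4.

Reading off H_k = ker ∂_k / im ∂_{k+1}:

  H_0: rank C_0 − rank ∂_1 = 4 − 0 = 4, and there is no ∂_1, so H_0 = Z^4.

H_0 = Z^4.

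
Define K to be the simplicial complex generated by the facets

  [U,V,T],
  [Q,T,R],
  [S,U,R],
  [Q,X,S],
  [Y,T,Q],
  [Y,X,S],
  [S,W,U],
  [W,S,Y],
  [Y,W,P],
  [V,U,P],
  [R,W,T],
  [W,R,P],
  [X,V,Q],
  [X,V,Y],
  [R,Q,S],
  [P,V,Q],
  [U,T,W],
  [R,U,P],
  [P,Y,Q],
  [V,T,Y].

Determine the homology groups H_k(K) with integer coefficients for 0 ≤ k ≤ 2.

H_0 = Z,  H_1 = Z ⊕ Z/2Z,  H_2 = 0.

We work with the vertex ordering P < Q < R < S < T < U < V < W < X < Y. The simplices of K, each written with vertices in increasing order, are:

  0-simplices (10): P, Q, R, S, T, U, V, W, X, Y
  1-simplices (30): PQ, PR, PU, PV, PW, PY, QR, QS, QT, QV, QX, QY, RS, RT, RU, RW, SU, SW, SX, SY, TU, TV, TW, TY, UV, UW, VX, VY, WY, XY
  2-simplices (20): PQV, PQY, PRU, PRW, PUV, PWY, QRS, QRT, QSX, QTY, QVX, RSU, RTW, SUW, SWY, SXY, TUV, TUW, TVY, VXY

so the chain groups are C_0 ≅ Z^10, C_1 ≅ Z^30, C_2 ≅ Z^20.

∂_1: C_1 → C_0 sends each edge [p,q] (with p < q) to q − p.
As a 10×30 matrix over Z this has rank 9, with invariant factors (1,1,1,1,1,1,1,1,1).

Boundary ∂_2: C_2 → C_1 maps a triangle to the signed sum of its edges. For instance
  ∂SUW = UW − SW + SU,
  ∂PQV = QV − PV + PQ.
This gives a 30×20 integer matrix of rank 20; reducing to Smith normal form yields diagonal entries (1,1,1,1,1,1,1,1,1,1,1,1,1,1,1,1,1,1,1,2).

From H_k ≅ ker(∂_k) / im(∂_{k+1}) we obtain:

  H_0: rank C_0 − rank ∂_1 = 10 − 9 = 1, and the invariant factors of ∂_1 are all 1, so H_0 ≅ Z.
  H_1: rank ker ∂_1 − rank ∂_2 = (30 − 9) − 20 = 1, and ∂_2 has invariant factor 2 > 1, so H_1 ≅ Z ⊕ Z/2Z.
  H_2: rank ker ∂_2 − rank ∂_3 = (20 − 20) − 0 = 0, and there is no ∂_3, so H_2 ≅ 0.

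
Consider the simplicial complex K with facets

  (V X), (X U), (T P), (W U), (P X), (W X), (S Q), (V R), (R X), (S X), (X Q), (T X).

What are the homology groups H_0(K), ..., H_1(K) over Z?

Take the total order P < Q < R < S < T < U < V < W < X on the vertex set. Then K (dimension 1) consists of the simplices:

  0-simplices (9): P, Q, R, S, T, U, V, W, X
  1-simplices (12): PT, PX, QS, QX, RV, RX, SX, TX, UW, UX, VX, WX

Hence C_0 ≅ Z^9, C_1 ≅ Z^12.

∂_1: C_1 → C_0 sends each edge [p,q] (with p < q) to q − p. For instance
  ∂RX = X − R.
The 9×12 boundary matrix has rank 8 and Smith normal form diag(1,1,1,1,1,1,1,1).

Now H_k = ker ∂_k / im ∂_{k+1}, so:

  H_0: rank C_0 − rank ∂_1 = 9 − 8 = 1, and the invariant factors of ∂_1 are all 1, so H_0 ≅ Z.
  H_1: rank ker ∂_1 − rank ∂_2 = (12 − 8) − 0 = 4, and there is no ∂_2, so H_1 ≅ Z^4.

(K is a triangulation of a wedge of 4 circles.)

H_0 = Z,  H_1 = Z^4.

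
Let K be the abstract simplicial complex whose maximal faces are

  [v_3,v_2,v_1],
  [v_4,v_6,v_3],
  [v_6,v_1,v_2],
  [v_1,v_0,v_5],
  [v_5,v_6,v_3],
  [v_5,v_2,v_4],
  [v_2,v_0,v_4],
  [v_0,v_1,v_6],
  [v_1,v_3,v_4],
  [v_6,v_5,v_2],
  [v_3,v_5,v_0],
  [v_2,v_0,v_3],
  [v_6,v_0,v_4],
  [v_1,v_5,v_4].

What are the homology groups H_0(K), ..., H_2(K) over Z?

H_0 ≅ Z,  H_1 ≅ Z^2,  H_2 ≅ Z.

We work with the vertex ordering v_0 < v_1 < v_2 < v_3 < v_4 < v_5 < v_6. The simplices of K, each written with vertices in increasing order, are:

  0-simplices (7): [v_0], [v_1], [v_2], [v_3], [v_4], [v_5], [v_6]
  1-simplices (21): (21 of them)
  2-simplices (14): (14 of them)

Hence C_0 ≅ Z^7, C_1 ≅ Z^21, C_2 ≅ Z^14.

The boundary map ∂_1: C_1 → C_0 is given by ∂[p,q] = [q] − [p].
The resulting 7×21 matrix has rank 6, and its Smith normal form has invariant factors (1,1,1,1,1,1).

∂_2: C_2 → C_1 maps a triangle to the signed sum of its edges. For instance
  ∂[v_3,v_5,v_6] = [v_5,v_6] − [v_3,v_6] + [v_3,v_5],
  ∂[v_2,v_5,v_6] = [v_5,v_6] − [v_2,v_6] + [v_2,v_5].
The 21×14 boundary matrix has rank 13 and Smith normal form diag(1,1,1,1,1,1,1,1,1,1,1,1,1).

Computing H_k = (kernel of ∂_k) / (image of ∂_{k+1}):

  H_0: rank C_0 − rank ∂_1 = 7 − 6 = 1, and the invariant factors of ∂_1 are all 1, so H_0 ≅ Z.
  H_1: rank ker ∂_1 − rank ∂_2 = (21 − 6) − 13 = 2, and the invariant factors of ∂_2 are all 1, so H_1 ≅ Z^2.
  H_2: rank ker ∂_2 − rank ∂_3 = (14 − 13) − 0 = 1, and there is no ∂_3, so H_2 ≅ Z.

As a check, the Euler characteristic is 7 − 21 + 14 = 0, which agrees with 1 − 2 + 1 = 0.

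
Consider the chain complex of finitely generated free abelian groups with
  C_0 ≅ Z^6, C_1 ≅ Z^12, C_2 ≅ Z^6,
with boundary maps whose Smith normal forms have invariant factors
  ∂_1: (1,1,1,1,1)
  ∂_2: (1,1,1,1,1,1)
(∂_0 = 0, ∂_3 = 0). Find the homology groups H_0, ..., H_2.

H_0: b_0 = 6 − 0 − 5 = 1; torsion from ∂_1 factors > 1: none. So H_0 = Z.
H_1: b_1 = 12 − 5 − 6 = 1; torsion from ∂_2 factors > 1: none. So H_1 = Z.
H_2: b_2 = 6 − 6 − 0 = 0; torsion from ∂_3 factors > 1: none. So H_2 = 0.

H_0 = Z,  H_1 = Z,  H_2 = 0.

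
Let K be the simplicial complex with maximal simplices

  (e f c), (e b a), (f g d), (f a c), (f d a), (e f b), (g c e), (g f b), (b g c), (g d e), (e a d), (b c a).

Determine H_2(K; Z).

We work with the vertex ordering a < b < c < d < e < f < g. The simplices of K, each written with vertices in increasing order, are:

  0-simplices (7): a, b, c, d, e, f, g
  1-simplices (18): ab, ac, ad, ae, af, bc, be, bf, bg, ce, cf, cg, de, df, dg, ef, eg, fg
  2-simplices (12): abc, abe, acf, ade, adf, bcg, bef, bfg, cef, ceg, deg, dfg

so the chain groups are C_0 ≅ Z^7, C_1 ≅ Z^18, C_2 ≅ Z^12.

The boundary map ∂_1: C_1 → C_0 maps an edge to its endpoints' difference, ∂[p,q] = q − p. For instance
  ∂af = f − a.
As a 7×18 matrix over Z this has rank 6, with invariant factors (1,1,1,1,1,1).

Boundary ∂_2: C_2 → C_1 sends each 2-simplex [p,q,r] to [q,r] − [p,r] + [p,q]. For instance
  ∂cef = ef − cf + ce,
  ∂ceg = eg − cg + ce.
As a 18×12 matrix over Z this has rank 12, with invariant factors (1,1,1,1,1,1,1,1,1,1,1,2).

Now H_k = ker ∂_k / im ∂_{k+1}, so:

  H_2: rank ker ∂_2 − rank ∂_3 = (12 − 12) − 0 = 0, and there is no ∂_3, so H_2 = 0.

(K is a triangulation of the real projective plane RP^2.)

H_2 ≅ 0.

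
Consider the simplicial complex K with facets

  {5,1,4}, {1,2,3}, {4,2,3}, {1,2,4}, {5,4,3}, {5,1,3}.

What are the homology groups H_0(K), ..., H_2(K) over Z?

Fix the vertex order 1 < 2 < 3 < 4 < 5 and write every simplex with vertices in increasing order. Then dim K = 2 and the simplices of K are:

  0-simplices (5): [1], [2], [3], [4], [5]
  1-simplices (9): [1,2], [1,3], [1,4], [1,5], [2,3], [2,4], [3,4], [3,5], [4,5]
  2-simplices (6): [1,2,3], [1,2,4], [1,3,5], [1,4,5], [2,3,4], [3,4,5]

Hence C_0 ≅ Z^5, C_1 ≅ Z^9, C_2 ≅ Z^6.

∂_1: C_1 → C_0 sends each edge [p,q] (with p < q) to q − p. For instance
  ∂[2,4] = [4] − [2].
The 5×9 boundary matrix has rank 4 and Smith normal form diag(1,1,1,1).

Boundary ∂_2: C_2 → C_1 sends each 2-simplex [p,q,r] to [q,r] − [p,r] + [p,q]. For instance
  ∂[1,4,5] = [4,5] − [1,5] + [1,4],
  ∂[1,3,5] = [3,5] − [1,5] + [1,3].
This gives a 9×6 integer matrix of rank 5; reducing to Smith normal form yields diagonal entries (1,1,1,1,1).

Now H_k = ker ∂_k / im ∂_{k+1}, so:

  H_0: rank C_0 − rank ∂_1 = 5 − 4 = 1, and the invariant factors of ∂_1 are all 1, so H_0 ≅ Z.
  H_1: rank ker ∂_1 − rank ∂_2 = (9 − 4) − 5 = 0, and the invariant factors of ∂_2 are all 1, so H_1 ≅ 0.
  H_2: rank ker ∂_2 − rank ∂_3 = (6 − 5) − 0 = 1, and there is no ∂_3, so H_2 ≅ Z.

(K is a triangulation of the 2-sphere S^2.)

H_0 ≅ Z,  H_1 = 0,  H_2 ≅ Z.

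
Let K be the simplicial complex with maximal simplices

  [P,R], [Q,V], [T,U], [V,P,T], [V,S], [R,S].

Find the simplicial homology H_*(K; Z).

H_0 = Z,  H_1 = Z,  H_2 = 0.

Order the vertices as P < Q < R < S < T < U < V. Listing each simplex with vertices in this order, K has dimension 2 with simplices:

  0-simplices (7): P, Q, R, S, T, U, V
  1-simplices (8): PR, PT, PV, QV, RS, SV, TU, TV
  2-simplices (1): PTV

giving chain groups C_0 ≅ Z^7, C_1 ≅ Z^8, C_2 ≅ Z^1.

∂_1: C_1 → C_0 maps an edge to its endpoints' difference, ∂[p,q] = q − p.
The resulting 7×8 matrix has rank 6, and its Smith normal form has invariant factors (1,1,1,1,1,1).

∂_2: C_2 → C_1 sends each 2-simplex [p,q,r] to [q,r] − [p,r] + [p,q]. For instance
  ∂PTV = TV − PV + PT.
This gives a 8×1 integer matrix of rank 1; reducing to Smith normal form yields diagonal entries (1).

From H_k ≅ ker(∂_k) / im(∂_{k+1}) we obtain:

  H_0: rank C_0 − rank ∂_1 = 7 − 6 = 1, and the invariant factors of ∂_1 are all 1, so H_0 ≅ Z.
  H_1: rank ker ∂_1 − rank ∂_2 = (8 − 6) − 1 = 1, and the invariant factors of ∂_2 are all 1, so H_1 ≅ Z.
  H_2: rank ker ∂_2 − rank ∂_3 = (1 − 1) − 0 = 0, and there is no ∂_3, so H_2 ≅ 0.

As a check, the Euler characteristic is 7 − 8 + 1 = 0, which agrees with 1 − 1 + 0 = 0.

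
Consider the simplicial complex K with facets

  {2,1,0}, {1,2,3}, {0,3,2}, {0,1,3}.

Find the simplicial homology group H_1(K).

Take the total order 0 < 1 < 2 < 3 on the vertex set. Then K (dimension 2) consists of the simplices:

  0-simplices (4): [0], [1], [2], [3]
  1-simplices (6): [0,1], [0,2], [0,3], [1,2], [1,3], [2,3]
  2-simplices (4): [0,1,2], [0,1,3], [0,2,3], [1,2,3]

Hence C_0 ≅ Z^4, C_1 ≅ Z^6, C_2 ≅ Z^4.

∂_1: C_1 → C_0 is given by ∂[p,q] = [q] − [p]. For instance
  ∂[0,1] = [1] − [0].
The 4×6 boundary matrix has rank 3 and Smith normal form diag(1,1,1).

The boundary map ∂_2: C_2 → C_1 sends each 2-simplex [p,q,r] to [q,r] − [p,r] + [p,q]. For instance
  ∂[1,2,3] = [2,3] − [1,3] + [1,2],
  ∂[0,1,2] = [1,2] − [0,2] + [0,1].
The 6×4 boundary matrix has rank 3 and Smith normal form diag(1,1,1).

From H_k ≅ ker(∂_k) / im(∂_{k+1}) we obtain:

  H_1: rank ker ∂_1 − rank ∂_2 = (6 − 3) − 3 = 0, and the invariant factors of ∂_2 are all 1, so H_1 = 0.

H_1 ≅ 0.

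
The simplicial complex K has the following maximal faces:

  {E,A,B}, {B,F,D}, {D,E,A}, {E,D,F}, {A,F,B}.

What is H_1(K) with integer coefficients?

H_1 = Z.

Fix the vertex order A < B < D < E < F and write every simplex with vertices in increasing order. Then dim K = 2 and the simplices of K are:

  0-simplices (5): A, B, D, E, F
  1-simplices (10): AB, AD, AE, AF, BD, BE, BF, DE, DF, EF
  2-simplices (5): ABE, ABF, ADE, BDF, DEF

giving chain groups C_0 ≅ Z^5, C_1 ≅ Z^10, C_2 ≅ Z^5.

Boundary ∂_1: C_1 → C_0 sends each edge [p,q] (with p < q) to q − p.
This gives a 5×10 integer matrix of rank 4; reducing to Smith normal form yields diagonal entries (1,1,1,1).

∂_2: C_2 → C_1 acts by ∂[p,q,r] = [q,r] − [p,r] + [p,q]. For instance
  ∂BDF = DF − BF + BD,
  ∂DEF = EF − DF + DE.
As a 10×5 matrix over Z this has rank 5, with invariant factors (1,1,1,1,1).

Now H_k = ker ∂_k / im ∂_{k+1}, so:

  H_1: rank ker ∂_1 − rank ∂_2 = (10 − 4) − 5 = 1, and the invariant factors of ∂_2 are all 1, so H_1 = Z.

(K is a triangulation of the Möbius band.)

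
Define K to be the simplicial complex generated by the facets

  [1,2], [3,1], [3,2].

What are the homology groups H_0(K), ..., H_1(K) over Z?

H_0 = Z,  H_1 = Z.

Take the total order 1 < 2 < 3 on the vertex set. Then K (dimension 1) consists of the simplices:

  0-simplices (3): [1], [2], [3]
  1-simplices (3): [1,2], [1,3], [2,3]

giving chain groups C_0 ≅ Z^3, C_1 ≅ Z^3.

The boundary map ∂_1: C_1 → C_0 is given by ∂[p,q] = [q] − [p].
The resulting 3×3 matrix has rank 2, and its Smith normal form has invariant factors (1,1).

Reading off H_k = ker ∂_k / im ∂_{k+1}:

  H_0: rank C_0 − rank ∂_1 = 3 − 2 = 1, and the invariant factors of ∂_1 are all 1, so H_0 = Z.
  H_1: rank ker ∂_1 − rank ∂_2 = (3 − 2) − 0 = 1, and there is no ∂_2, so H_1 = Z.

(K is a triangulation of the circle S^1.)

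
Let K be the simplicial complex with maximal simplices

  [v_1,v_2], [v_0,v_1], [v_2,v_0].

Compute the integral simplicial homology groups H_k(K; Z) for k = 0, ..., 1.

H_0 ≅ Z,  H_1 ≅ Z.

Fix the vertex order v_0 < v_1 < v_2 and write every simplex with vertices in increasing order. Then dim K = 1 and the simplices of K are:

  0-simplices (3): [v_0], [v_1], [v_2]
  1-simplices (3): [v_0,v_1], [v_0,v_2], [v_1,v_2]

Hence C_0 ≅ Z^3, C_1 ≅ Z^3.

Boundary ∂_1: C_1 → C_0 sends each edge [p,q] (with p < q) to q − p.
The resulting 3×3 matrix has rank 2, and its Smith normal form has invariant factors (1,1).

From H_k ≅ ker(∂_k) / im(∂_{k+1}) we obtain:

  H_0: rank C_0 − rank ∂_1 = 3 − 2 = 1, and the invariant factors of ∂_1 are all 1, so H_0 = Z.
  H_1: rank ker ∂_1 − rank ∂_2 = (3 − 2) − 0 = 1, and there is no ∂_2, so H_1 = Z.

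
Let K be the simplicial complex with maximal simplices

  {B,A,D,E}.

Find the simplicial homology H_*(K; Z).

Take the total order A < B < D < E on the vertex set. Then K (dimension 3) consists of the simplices:

  0-simplices (4): A, B, D, E
  1-simplices (6): AB, AD, AE, BD, BE, DE
  2-simplices (4): ABD, ABE, ADE, BDE
  3-simplices (1): ABDE

so the chain groups are C_0 ≅ Z^4, C_1 ≅ Z^6, C_2 ≅ Z^4, C_3 ≅ Z^1.

∂_1: C_1 → C_0 is given by ∂[p,q] = [q] − [p]. For instance
  ∂DE = E − D.
The 4×6 boundary matrix has rank 3 and Smith normal form diag(1,1,1).

Boundary ∂_2: C_2 → C_1 acts by ∂[p,q,r] = [q,r] − [p,r] + [p,q]. For instance
  ∂ABE = BE − AE + AB,
  ∂BDE = DE − BE + BD.
The resulting 6×4 matrix has rank 3, and its Smith normal form has invariant factors (1,1,1).

Boundary ∂_3: C_3 → C_2 sends each 3-simplex σ to the alternating sum Σ_i (−1)^i (σ with its i-th vertex removed). For instance
  ∂ABDE = BDE − ADE + ABE − ABD.
The resulting 4×1 matrix has rank 1, and its Smith normal form has invariant factors (1).

From H_k ≅ ker(∂_k) / im(∂_{k+1}) we obtain:

  H_0: rank C_0 − rank ∂_1 = 4 − 3 = 1, and the invariant factors of ∂_1 are all 1, so H_0 ≅ Z.
  H_1: rank ker ∂_1 − rank ∂_2 = (6 − 3) − 3 = 0, and the invariant factors of ∂_2 are all 1, so H_1 ≅ 0.
  H_2: rank ker ∂_2 − rank ∂_3 = (4 − 3) − 1 = 0, and the invariant factors of ∂_3 are all 1, so H_2 ≅ 0.
  H_3: rank ker ∂_3 − rank ∂_4 = (1 − 1) − 0 = 0, and there is no ∂_4, so H_3 ≅ 0.

As a check, the Euler characteristic is 4 − 6 + 4 − 1 = 1, which agrees with 1 − 0 + 0 − 0 = 1.

H_0 ≅ Z,  H_1 = 0,  H_2 = 0,  H_3 = 0.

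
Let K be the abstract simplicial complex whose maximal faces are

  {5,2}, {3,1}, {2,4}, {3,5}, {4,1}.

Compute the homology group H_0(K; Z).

H_0 ≅ Z.

Fix the vertex order 1 < 2 < 3 < 4 < 5 and write every simplex with vertices in increasing order. Then dim K = 1 and the simplices of K are:

  0-simplices (5): [1], [2], [3], [4], [5]
  1-simplices (5): [1,3], [1,4], [2,4], [2,5], [3,5]

so the chain groups are C_0 ≅ Z^5, C_1 ≅ Z^5.

The boundary map ∂_1: C_1 → C_0 maps an edge to its endpoints' difference, ∂[p,q] = q − p. For instance
  ∂[2,4] = [4] − [2].
The 5×5 boundary matrix has rank 4 and Smith normal form diag(1,1,1,1).

From H_k ≅ ker(∂_k) / im(∂_{k+1}) we obtain:

  H_0: rank C_0 − rank ∂_1 = 5 − 4 = 1, and the invariant factors of ∂_1 are all 1, so H_0 ≅ Z.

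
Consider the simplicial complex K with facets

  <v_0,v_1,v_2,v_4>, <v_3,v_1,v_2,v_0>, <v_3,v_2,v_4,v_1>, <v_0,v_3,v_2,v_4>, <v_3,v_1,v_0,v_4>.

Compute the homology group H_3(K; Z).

H_3 = Z.

We work with the vertex ordering v_0 < v_1 < v_2 < v_3 < v_4. The simplices of K, each written with vertices in increasing order, are:

  0-simplices (5): [v_0], [v_1], [v_2], [v_3], [v_4]
  1-simplices (10): [v_0,v_1], [v_0,v_2], [v_0,v_3], [v_0,v_4], [v_1,v_2], [v_1,v_3], [v_1,v_4], [v_2,v_3], [v_2,v_4], [v_3,v_4]
  2-simplices (10): [v_0,v_1,v_2], [v_0,v_1,v_3], [v_0,v_1,v_4], [v_0,v_2,v_3], [v_0,v_2,v_4], [v_0,v_3,v_4], [v_1,v_2,v_3], [v_1,v_2,v_4], [v_1,v_3,v_4], [v_2,v_3,v_4]
  3-simplices (5): [v_0,v_1,v_2,v_3], [v_0,v_1,v_2,v_4], [v_0,v_1,v_3,v_4], [v_0,v_2,v_3,v_4], [v_1,v_2,v_3,v_4]

Hence C_0 ≅ Z^5, C_1 ≅ Z^10, C_2 ≅ Z^10, C_3 ≅ Z^5.

Boundary ∂_1: C_1 → C_0 sends each edge [p,q] (with p < q) to q − p. For instance
  ∂[v_2,v_3] = [v_3] − [v_2].
The resulting 5×10 matrix has rank 4, and its Smith normal form has invariant factors (1,1,1,1).

∂_2: C_2 → C_1 sends each 2-simplex [p,q,r] to [q,r] − [p,r] + [p,q]. For instance
  ∂[v_1,v_2,v_3] = [v_2,v_3] − [v_1,v_3] + [v_1,v_2],
  ∂[v_2,v_3,v_4] = [v_3,v_4] − [v_2,v_4] + [v_2,v_3].
The resulting 10×10 matrix has rank 6, and its Smith normal form has invariant factors (1,1,1,1,1,1).

The boundary map ∂_3: C_3 → C_2 sends each 3-simplex σ to the alternating sum Σ_i (−1)^i (σ with its i-th vertex removed). For instance
  ∂[v_1,v_2,v_3,v_4] = [v_2,v_3,v_4] − [v_1,v_3,v_4] + [v_1,v_2,v_4] − [v_1,v_2,v_3],
  ∂[v_0,v_1,v_3,v_4] = [v_1,v_3,v_4] − [v_0,v_3,v_4] + [v_0,v_1,v_4] − [v_0,v_1,v_3].
The 10×5 boundary matrix has rank 4 and Smith normal form diag(1,1,1,1).

From H_k ≅ ker(∂_k) / im(∂_{k+1}) we obtain:

  H_3: rank ker ∂_3 − rank ∂_4 = (5 − 4) − 0 = 1, and there is no ∂_4, so H_3 ≅ Z.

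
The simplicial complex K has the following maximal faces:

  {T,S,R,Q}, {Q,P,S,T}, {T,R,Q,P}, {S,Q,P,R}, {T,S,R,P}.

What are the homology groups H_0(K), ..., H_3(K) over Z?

K has 5 vertices, 10 edges, 10 triangles, 5 3-simplices.
rank ∂_0 = 0, rank ∂_1 = 4 ⇒ b_0 = 5 − 0 − 4 = 1; all invariant factors of ∂_1 are 1 so no torsion. So H_0 ≅ Z.
rank ∂_1 = 4, rank ∂_2 = 6 ⇒ b_1 = 10 − 4 − 6 = 0; all invariant factors of ∂_2 are 1 so no torsion. So H_1 ≅ 0.
rank ∂_2 = 6, rank ∂_3 = 4 ⇒ b_2 = 10 − 6 − 4 = 0; all invariant factors of ∂_3 are 1 so no torsion. So H_2 ≅ 0.
rank ∂_3 = 4, rank ∂_4 = 0 ⇒ b_3 = 5 − 4 − 0 = 1. So H_3 ≅ Z.

H_0 ≅ Z,  H_1 = 0,  H_2 = 0,  H_3 ≅ Z.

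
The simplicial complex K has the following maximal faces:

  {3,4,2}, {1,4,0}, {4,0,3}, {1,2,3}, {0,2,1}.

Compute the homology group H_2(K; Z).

H_2 = 0.

Order the vertices as 0 < 1 < 2 < 3 < 4. Listing each simplex with vertices in this order, K has dimension 2 with simplices:

  0-simplices (5): [0], [1], [2], [3], [4]
  1-simplices (10): [0,1], [0,2], [0,3], [0,4], [1,2], [1,3], [1,4], [2,3], [2,4], [3,4]
  2-simplices (5): [0,1,2], [0,1,4], [0,3,4], [1,2,3], [2,3,4]

giving chain groups C_0 ≅ Z^5, C_1 ≅ Z^10, C_2 ≅ Z^5.

∂_1: C_1 → C_0 sends each edge [p,q] (with p < q) to q − p.
The resulting 5×10 matrix has rank 4, and its Smith normal form has invariant factors (1,1,1,1).

Boundary ∂_2: C_2 → C_1 maps a triangle to the signed sum of its edges. For instance
  ∂[0,1,4] = [1,4] − [0,4] + [0,1],
  ∂[0,3,4] = [3,4] − [0,4] + [0,3].
The resulting 10×5 matrix has rank 5, and its Smith normal form has invariant factors (1,1,1,1,1).

Now H_k = ker ∂_k / im ∂_{k+1}, so:

  H_2: rank ker ∂_2 − rank ∂_3 = (5 − 5) − 0 = 0, and there is no ∂_3, so H_2 = 0.

(K is a triangulation of the Möbius band.)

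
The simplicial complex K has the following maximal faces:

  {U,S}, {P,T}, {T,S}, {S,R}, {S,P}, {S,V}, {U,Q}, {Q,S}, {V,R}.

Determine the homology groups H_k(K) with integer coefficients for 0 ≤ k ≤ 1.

We work with the vertex ordering P < Q < R < S < T < U < V. The simplices of K, each written with vertices in increasing order, are:

  0-simplices (7): P, Q, R, S, T, U, V
  1-simplices (9): PS, PT, QS, QU, RS, RV, ST, SU, SV

giving chain groups C_0 ≅ Z^7, C_1 ≅ Z^9.

Boundary ∂_1: C_1 → C_0 is given by ∂[p,q] = [q] − [p].
The resulting 7×9 matrix has rank 6, and its Smith normal form has invariant factors (1,1,1,1,1,1).

From H_k ≅ ker(∂_k) / im(∂_{k+1}) we obtain:

  H_0: rank C_0 − rank ∂_1 = 7 − 6 = 1, and the invariant factors of ∂_1 are all 1, so H_0 ≅ Z.
  H_1: rank ker ∂_1 − rank ∂_2 = (9 − 6) − 0 = 3, and there is no ∂_2, so H_1 ≅ Z^3.

As a check, the Euler characteristic is 7 − 9 = -2, which agrees with 1 − 3 = -2.

H_0 ≅ Z,  H_1 ≅ Z^3.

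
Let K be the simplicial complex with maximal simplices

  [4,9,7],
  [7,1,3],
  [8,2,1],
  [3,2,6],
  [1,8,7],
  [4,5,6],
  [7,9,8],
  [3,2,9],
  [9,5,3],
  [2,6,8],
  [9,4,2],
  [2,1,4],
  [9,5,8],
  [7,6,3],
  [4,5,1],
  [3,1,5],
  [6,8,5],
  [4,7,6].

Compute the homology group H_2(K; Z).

We work with the vertex ordering 1 < 2 < 3 < 4 < 5 < 6 < 7 < 8 < 9. The simplices of K, each written with vertices in increasing order, are:

  0-simplices (9): [1], [2], [3], [4], [5], [6], [7], [8], [9]
  1-simplices (27): (27 of them)
  2-simplices (18): [1,2,4], [1,2,8], [1,3,5], [1,3,7], [1,4,5], [1,7,8], [2,3,6], [2,3,9], [2,4,9], [2,6,8], [3,5,9], [3,6,7], [4,5,6], [4,6,7], [4,7,9], [5,6,8], [5,8,9], [7,8,9]

so the chain groups are C_0 ≅ Z^9, C_1 ≅ Z^27, C_2 ≅ Z^18.

∂_1: C_1 → C_0 maps an edge to its endpoints' difference, ∂[p,q] = q − p. For instance
  ∂[8,9] = [9] − [8].
This gives a 9×27 integer matrix of rank 8; reducing to Smith normal form yields diagonal entries (1,1,1,1,1,1,1,1).

The boundary map ∂_2: C_2 → C_1 sends each 2-simplex [p,q,r] to [q,r] − [p,r] + [p,q]. For instance
  ∂[1,2,4] = [2,4] − [1,4] + [1,2],
  ∂[4,5,6] = [5,6] − [4,6] + [4,5].
The resulting 27×18 matrix has rank 17, and its Smith normal form has invariant factors (1,1,1,1,1,1,1,1,1,1,1,1,1,1,1,1,1).

From H_k ≅ ker(∂_k) / im(∂_{k+1}) we obtain:

  H_2: rank ker ∂_2 − rank ∂_3 = (18 − 17) − 0 = 1, and there is no ∂_3, so H_2 ≅ Z.

(K is a triangulation of the torus T^2.)

H_2 ≅ Z.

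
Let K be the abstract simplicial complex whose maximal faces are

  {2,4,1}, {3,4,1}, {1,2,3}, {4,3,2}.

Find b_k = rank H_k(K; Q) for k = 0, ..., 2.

b_0 = 1, b_1 = 0, b_2 = 1.

Take the total order 1 < 2 < 3 < 4 on the vertex set. Then K (dimension 2) consists of the simplices:

  0-simplices (4): [1], [2], [3], [4]
  1-simplices (6): [1,2], [1,3], [1,4], [2,3], [2,4], [3,4]
  2-simplices (4): [1,2,3], [1,2,4], [1,3,4], [2,3,4]

Hence C_0 ≅ Z^4, C_1 ≅ Z^6, C_2 ≅ Z^4.

The boundary map ∂_1: C_1 → C_0 maps an edge to its endpoints' difference, ∂[p,q] = q − p.
The resulting 4×6 matrix has rank 3, and its Smith normal form has invariant factors (1,1,1).

Boundary ∂_2: C_2 → C_1 sends each 2-simplex [p,q,r] to [q,r] − [p,r] + [p,q]. For instance
  ∂[1,2,3] = [2,3] − [1,3] + [1,2],
  ∂[1,2,4] = [2,4] − [1,4] + [1,2].
As a 6×4 matrix over Z this has rank 3, with invariant factors (1,1,1).

Reading off H_k = ker ∂_k / im ∂_{k+1}:

  H_0: rank C_0 − rank ∂_1 = 4 − 3 = 1, and the invariant factors of ∂_1 are all 1, so H_0 = Z.
  H_1: rank ker ∂_1 − rank ∂_2 = (6 − 3) − 3 = 0, and the invariant factors of ∂_2 are all 1, so H_1 = 0.
  H_2: rank ker ∂_2 − rank ∂_3 = (4 − 3) − 0 = 1, and there is no ∂_3, so H_2 = Z.

Hence the Betti numbers are b_0 = 1, b_1 = 0, b_2 = 1.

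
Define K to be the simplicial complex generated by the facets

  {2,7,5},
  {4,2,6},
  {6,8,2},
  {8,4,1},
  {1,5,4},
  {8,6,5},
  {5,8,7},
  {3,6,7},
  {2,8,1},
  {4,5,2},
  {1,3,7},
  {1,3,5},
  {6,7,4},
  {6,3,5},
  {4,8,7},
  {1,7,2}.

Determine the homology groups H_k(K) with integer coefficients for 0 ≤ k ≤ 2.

H_0 ≅ Z,  H_1 ≅ Z^2,  H_2 ≅ Z.

Fix the vertex order 1 < 2 < 3 < 4 < 5 < 6 < 7 < 8 and write every simplex with vertices in increasing order. Then dim K = 2 and the simplices of K are:

  0-simplices (8): [1], [2], [3], [4], [5], [6], [7], [8]
  1-simplices (24): (24 of them)
  2-simplices (16): [1,2,7], [1,2,8], [1,3,5], [1,3,7], [1,4,5], [1,4,8], [2,4,5], [2,4,6], [2,5,7], [2,6,8], [3,5,6], [3,6,7], [4,6,7], [4,7,8], [5,6,8], [5,7,8]

Hence C_0 ≅ Z^8, C_1 ≅ Z^24, C_2 ≅ Z^16.

The boundary map ∂_1: C_1 → C_0 sends each edge [p,q] (with p < q) to q − p.
As a 8×24 matrix over Z this has rank 7, with invariant factors (1,1,1,1,1,1,1).

Boundary ∂_2: C_2 → C_1 acts by ∂[p,q,r] = [q,r] − [p,r] + [p,q]. For instance
  ∂[1,4,5] = [4,5] − [1,5] + [1,4],
  ∂[1,3,5] = [3,5] − [1,5] + [1,3].
The 24×16 boundary matrix has rank 15 and Smith normal form diag(1,1,1,1,1,1,1,1,1,1,1,1,1,1,1).

Reading off H_k = ker ∂_k / im ∂_{k+1}:

  H_0: rank C_0 − rank ∂_1 = 8 − 7 = 1, and the invariant factors of ∂_1 are all 1, so H_0 = Z.
  H_1: rank ker ∂_1 − rank ∂_2 = (24 − 7) − 15 = 2, and the invariant factors of ∂_2 are all 1, so H_1 = Z^2.
  H_2: rank ker ∂_2 − rank ∂_3 = (16 − 15) − 0 = 1, and there is no ∂_3, so H_2 = Z.

As a check, the Euler characteristic is 8 − 24 + 16 = 0, which agrees with 1 − 2 + 1 = 0.
(K is a triangulation of the torus T^2.)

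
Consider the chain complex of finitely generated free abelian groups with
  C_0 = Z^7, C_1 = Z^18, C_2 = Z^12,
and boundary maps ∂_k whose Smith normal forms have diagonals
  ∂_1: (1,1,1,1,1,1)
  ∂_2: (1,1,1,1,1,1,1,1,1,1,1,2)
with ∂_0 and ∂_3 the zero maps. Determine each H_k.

H_0 = Z,  H_1 = Z/2,  H_2 = 0.

H_0: b_0 = 7 − 0 − 6 = 1; torsion from ∂_1 factors > 1: none. So H_0 = Z.
H_1: b_1 = 18 − 6 − 12 = 0; torsion from ∂_2 factors > 1: [2]. So H_1 = Z/2.
H_2: b_2 = 12 − 12 − 0 = 0; torsion from ∂_3 factors > 1: none. So H_2 = 0.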